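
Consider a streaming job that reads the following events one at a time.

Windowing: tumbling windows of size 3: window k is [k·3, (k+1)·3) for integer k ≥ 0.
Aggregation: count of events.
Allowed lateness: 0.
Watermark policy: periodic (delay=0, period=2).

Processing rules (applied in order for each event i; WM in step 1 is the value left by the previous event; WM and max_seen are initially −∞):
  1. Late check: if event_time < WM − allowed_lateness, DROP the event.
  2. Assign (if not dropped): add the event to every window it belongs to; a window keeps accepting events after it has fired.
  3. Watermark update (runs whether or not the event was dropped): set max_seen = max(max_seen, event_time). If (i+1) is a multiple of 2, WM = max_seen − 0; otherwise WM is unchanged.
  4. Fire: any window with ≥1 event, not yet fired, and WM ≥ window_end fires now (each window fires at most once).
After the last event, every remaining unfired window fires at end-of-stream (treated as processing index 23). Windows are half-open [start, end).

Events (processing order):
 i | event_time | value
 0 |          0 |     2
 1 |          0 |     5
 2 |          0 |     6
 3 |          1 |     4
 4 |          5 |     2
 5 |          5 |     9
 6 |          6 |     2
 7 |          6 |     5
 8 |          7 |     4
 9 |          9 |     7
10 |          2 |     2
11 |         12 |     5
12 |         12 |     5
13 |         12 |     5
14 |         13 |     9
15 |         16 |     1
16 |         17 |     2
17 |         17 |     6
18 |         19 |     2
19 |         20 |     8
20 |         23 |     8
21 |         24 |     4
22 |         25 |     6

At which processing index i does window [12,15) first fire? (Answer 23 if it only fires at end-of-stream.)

15

i=0 t=0 v=2: → [0,3); WM=−∞
i=1 t=0 v=5: → [0,3); WM=0
i=2 t=0 v=6: → [0,3); WM=0
i=3 t=1 v=4: → [0,3); WM=1
i=4 t=5 v=2: → [3,6); WM=1
i=5 t=5 v=9: → [3,6); WM=5; [0,3) fires=4
i=6 t=6 v=2: → [6,9); WM=5
i=7 t=6 v=5: → [6,9); WM=6; [3,6) fires=2
i=8 t=7 v=4: → [6,9); WM=6
i=9 t=9 v=7: → [9,12); WM=9; [6,9) fires=3
i=10 t=2 v=2: DROP (t<9-0); WM=9
i=11 t=12 v=5: → [12,15); WM=12; [9,12) fires=1
i=12 t=12 v=5: → [12,15); WM=12
i=13 t=12 v=5: → [12,15); WM=12
i=14 t=13 v=9: → [12,15); WM=12
i=15 t=16 v=1: → [15,18); WM=16; [12,15) fires=4
i=16 t=17 v=2: → [15,18); WM=16
i=17 t=17 v=6: → [15,18); WM=17
i=18 t=19 v=2: → [18,21); WM=17
i=19 t=20 v=8: → [18,21); WM=20; [15,18) fires=3
i=20 t=23 v=8: → [21,24); WM=20
i=21 t=24 v=4: → [24,27); WM=24; [18,21) fires=2 [21,24) fires=1
i=22 t=25 v=6: → [24,27); WM=24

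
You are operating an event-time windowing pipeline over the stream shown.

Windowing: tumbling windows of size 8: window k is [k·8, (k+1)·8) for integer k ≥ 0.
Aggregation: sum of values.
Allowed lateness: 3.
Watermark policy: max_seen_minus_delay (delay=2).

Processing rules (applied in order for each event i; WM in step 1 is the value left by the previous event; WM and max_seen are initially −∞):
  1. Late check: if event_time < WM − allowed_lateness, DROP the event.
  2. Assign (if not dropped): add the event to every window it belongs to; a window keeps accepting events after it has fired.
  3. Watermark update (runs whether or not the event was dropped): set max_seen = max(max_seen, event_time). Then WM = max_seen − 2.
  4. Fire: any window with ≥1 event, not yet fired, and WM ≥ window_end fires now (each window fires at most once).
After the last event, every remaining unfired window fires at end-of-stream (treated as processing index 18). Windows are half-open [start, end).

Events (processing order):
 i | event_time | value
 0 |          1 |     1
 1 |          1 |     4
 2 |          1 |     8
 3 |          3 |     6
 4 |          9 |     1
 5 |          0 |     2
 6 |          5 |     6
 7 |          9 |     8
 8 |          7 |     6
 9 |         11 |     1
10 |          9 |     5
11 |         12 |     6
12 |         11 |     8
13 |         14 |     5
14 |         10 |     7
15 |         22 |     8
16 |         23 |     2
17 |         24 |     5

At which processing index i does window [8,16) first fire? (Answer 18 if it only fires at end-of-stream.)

i=0 t=1 v=1: → [0,8); WM=-1
i=1 t=1 v=4: → [0,8); WM=-1
i=2 t=1 v=8: → [0,8); WM=-1
i=3 t=3 v=6: → [0,8); WM=1
i=4 t=9 v=1: → [8,16); WM=7
i=5 t=0 v=2: DROP (t<7-3); WM=7
i=6 t=5 v=6: → [0,8); WM=7
i=7 t=9 v=8: → [8,16); WM=7
i=8 t=7 v=6: → [0,8); WM=7
i=9 t=11 v=1: → [8,16); WM=9; [0,8) fires=31
i=10 t=9 v=5: → [8,16); WM=9
i=11 t=12 v=6: → [8,16); WM=10
i=12 t=11 v=8: → [8,16); WM=10
i=13 t=14 v=5: → [8,16); WM=12
i=14 t=10 v=7: → [8,16); WM=12
i=15 t=22 v=8: → [16,24); WM=20; [8,16) fires=41
i=16 t=23 v=2: → [16,24); WM=21
i=17 t=24 v=5: → [24,32); WM=22

15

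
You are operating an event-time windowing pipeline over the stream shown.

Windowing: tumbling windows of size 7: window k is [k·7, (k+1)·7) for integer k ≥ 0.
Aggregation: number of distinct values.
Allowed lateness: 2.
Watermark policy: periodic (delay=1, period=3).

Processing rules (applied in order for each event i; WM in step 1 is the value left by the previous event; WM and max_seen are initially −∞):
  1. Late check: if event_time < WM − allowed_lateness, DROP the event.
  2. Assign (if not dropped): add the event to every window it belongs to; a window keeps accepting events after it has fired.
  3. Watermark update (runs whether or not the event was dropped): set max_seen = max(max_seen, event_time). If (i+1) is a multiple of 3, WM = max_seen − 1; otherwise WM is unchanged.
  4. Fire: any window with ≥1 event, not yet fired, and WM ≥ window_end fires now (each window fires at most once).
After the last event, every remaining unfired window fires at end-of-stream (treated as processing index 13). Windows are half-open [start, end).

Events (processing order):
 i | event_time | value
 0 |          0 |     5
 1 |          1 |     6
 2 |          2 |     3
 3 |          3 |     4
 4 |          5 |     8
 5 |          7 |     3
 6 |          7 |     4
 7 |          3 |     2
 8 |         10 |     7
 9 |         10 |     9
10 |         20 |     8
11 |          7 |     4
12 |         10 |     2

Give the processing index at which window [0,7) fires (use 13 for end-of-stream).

8

i=0 t=0 v=5: → [0,7); WM=−∞
i=1 t=1 v=6: → [0,7); WM=−∞
i=2 t=2 v=3: → [0,7); WM=1
i=3 t=3 v=4: → [0,7); WM=1
i=4 t=5 v=8: → [0,7); WM=1
i=5 t=7 v=3: → [7,14); WM=6
i=6 t=7 v=4: → [7,14); WM=6
i=7 t=3 v=2: DROP (t<6-2); WM=6
i=8 t=10 v=7: → [7,14); WM=9; [0,7) fires=5
i=9 t=10 v=9: → [7,14); WM=9
i=10 t=20 v=8: → [14,21); WM=9
i=11 t=7 v=4: → [7,14); WM=19; [7,14) fires=4
i=12 t=10 v=2: DROP (t<19-2); WM=19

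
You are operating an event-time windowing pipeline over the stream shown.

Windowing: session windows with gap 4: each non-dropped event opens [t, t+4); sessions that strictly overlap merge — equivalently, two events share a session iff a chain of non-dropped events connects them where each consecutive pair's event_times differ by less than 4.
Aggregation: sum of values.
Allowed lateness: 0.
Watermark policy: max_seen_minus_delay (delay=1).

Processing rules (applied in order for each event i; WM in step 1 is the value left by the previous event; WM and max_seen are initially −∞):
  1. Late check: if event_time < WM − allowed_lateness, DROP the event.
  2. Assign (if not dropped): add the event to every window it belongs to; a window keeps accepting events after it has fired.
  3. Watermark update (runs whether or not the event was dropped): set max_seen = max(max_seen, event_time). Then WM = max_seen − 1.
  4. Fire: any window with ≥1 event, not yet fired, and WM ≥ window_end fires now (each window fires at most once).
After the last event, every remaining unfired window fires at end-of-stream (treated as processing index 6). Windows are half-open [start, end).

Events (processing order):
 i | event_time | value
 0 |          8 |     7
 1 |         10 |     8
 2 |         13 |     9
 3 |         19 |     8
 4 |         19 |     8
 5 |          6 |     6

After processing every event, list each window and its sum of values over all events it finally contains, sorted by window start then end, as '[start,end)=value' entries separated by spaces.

[8,17)=24 [19,23)=16

i=0 t=8 v=7: → [8,12); WM=7
i=1 t=10 v=8: → [8,14); WM=9
i=2 t=13 v=9: → [8,17); WM=12
i=3 t=19 v=8: → [19,23); WM=18
i=4 t=19 v=8: → [19,23); WM=18
i=5 t=6 v=6: DROP (t<18-0); WM=18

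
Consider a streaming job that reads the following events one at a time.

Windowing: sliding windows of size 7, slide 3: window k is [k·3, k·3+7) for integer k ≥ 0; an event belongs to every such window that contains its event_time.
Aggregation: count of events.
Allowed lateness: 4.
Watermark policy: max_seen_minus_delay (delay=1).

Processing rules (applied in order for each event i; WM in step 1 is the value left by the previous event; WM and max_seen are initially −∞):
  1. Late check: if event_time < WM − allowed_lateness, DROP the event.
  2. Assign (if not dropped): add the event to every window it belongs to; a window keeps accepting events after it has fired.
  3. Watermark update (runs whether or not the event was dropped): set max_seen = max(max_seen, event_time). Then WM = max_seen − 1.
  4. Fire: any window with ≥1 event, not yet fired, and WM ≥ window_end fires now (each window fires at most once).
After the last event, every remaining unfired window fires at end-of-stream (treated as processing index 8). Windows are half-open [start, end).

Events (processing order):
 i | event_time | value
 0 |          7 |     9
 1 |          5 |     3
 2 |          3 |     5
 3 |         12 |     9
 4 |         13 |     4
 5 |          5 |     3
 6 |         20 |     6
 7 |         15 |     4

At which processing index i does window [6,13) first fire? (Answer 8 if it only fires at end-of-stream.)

i=0 t=7 v=9: → [6,13),[3,10); WM=6
i=1 t=5 v=3: → [3,10),[0,7); WM=6
i=2 t=3 v=5: → [3,10),[0,7); WM=6
i=3 t=12 v=9: → [12,19),[9,16),[6,13); WM=11; [0,7) fires=2 [3,10) fires=3
i=4 t=13 v=4: → [12,19),[9,16); WM=12
i=5 t=5 v=3: DROP (t<12-4); WM=12
i=6 t=20 v=6: → [18,25),[15,22); WM=19; [6,13) fires=2 [9,16) fires=2 [12,19) fires=2
i=7 t=15 v=4: → [15,22),[12,19),[9,16); WM=19

6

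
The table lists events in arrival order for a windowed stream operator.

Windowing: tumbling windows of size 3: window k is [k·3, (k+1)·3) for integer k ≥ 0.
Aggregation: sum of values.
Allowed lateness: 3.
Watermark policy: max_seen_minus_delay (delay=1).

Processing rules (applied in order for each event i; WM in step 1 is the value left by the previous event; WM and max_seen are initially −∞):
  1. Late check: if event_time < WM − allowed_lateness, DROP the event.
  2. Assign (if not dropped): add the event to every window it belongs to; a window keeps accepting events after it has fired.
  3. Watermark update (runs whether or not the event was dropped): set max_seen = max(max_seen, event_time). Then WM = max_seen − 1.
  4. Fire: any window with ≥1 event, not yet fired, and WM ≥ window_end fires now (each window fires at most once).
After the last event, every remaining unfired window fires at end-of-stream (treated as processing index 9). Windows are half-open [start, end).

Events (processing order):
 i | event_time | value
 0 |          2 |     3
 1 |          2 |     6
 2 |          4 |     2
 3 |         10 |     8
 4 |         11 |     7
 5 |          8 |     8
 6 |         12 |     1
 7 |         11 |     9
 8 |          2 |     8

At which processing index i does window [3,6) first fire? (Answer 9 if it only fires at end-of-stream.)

i=0 t=2 v=3: → [0,3); WM=1
i=1 t=2 v=6: → [0,3); WM=1
i=2 t=4 v=2: → [3,6); WM=3; [0,3) fires=9
i=3 t=10 v=8: → [9,12); WM=9; [3,6) fires=2
i=4 t=11 v=7: → [9,12); WM=10
i=5 t=8 v=8: → [6,9); WM=10; [6,9) fires=8
i=6 t=12 v=1: → [12,15); WM=11
i=7 t=11 v=9: → [9,12); WM=11
i=8 t=2 v=8: DROP (t<11-3); WM=11

3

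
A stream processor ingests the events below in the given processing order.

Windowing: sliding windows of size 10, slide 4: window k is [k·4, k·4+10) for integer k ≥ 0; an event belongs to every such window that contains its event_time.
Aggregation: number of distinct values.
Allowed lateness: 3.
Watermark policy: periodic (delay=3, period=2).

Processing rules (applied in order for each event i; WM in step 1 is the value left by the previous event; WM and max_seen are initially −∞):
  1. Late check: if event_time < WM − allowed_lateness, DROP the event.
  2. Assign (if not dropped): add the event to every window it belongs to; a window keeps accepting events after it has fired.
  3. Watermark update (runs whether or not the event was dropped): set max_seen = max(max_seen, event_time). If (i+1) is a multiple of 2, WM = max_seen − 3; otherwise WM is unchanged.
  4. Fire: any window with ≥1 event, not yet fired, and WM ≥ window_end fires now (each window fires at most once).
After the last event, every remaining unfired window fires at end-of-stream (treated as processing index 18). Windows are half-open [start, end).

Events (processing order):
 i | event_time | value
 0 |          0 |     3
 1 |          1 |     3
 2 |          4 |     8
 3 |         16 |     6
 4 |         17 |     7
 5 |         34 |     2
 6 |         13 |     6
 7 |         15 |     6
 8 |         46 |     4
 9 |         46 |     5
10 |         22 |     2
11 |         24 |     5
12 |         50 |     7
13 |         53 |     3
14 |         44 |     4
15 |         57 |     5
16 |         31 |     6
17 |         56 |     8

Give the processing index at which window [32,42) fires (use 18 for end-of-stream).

i=0 t=0 v=3: → [0,10); WM=−∞
i=1 t=1 v=3: → [0,10); WM=-2
i=2 t=4 v=8: → [4,14),[0,10); WM=-2
i=3 t=16 v=6: → [16,26),[12,22),[8,18); WM=13; [0,10) fires=2
i=4 t=17 v=7: → [16,26),[12,22),[8,18); WM=13
i=5 t=34 v=2: → [32,42),[28,38); WM=31; [4,14) fires=1 [8,18) fires=2 [12,22) fires=2 [16,26) fires=2
i=6 t=13 v=6: DROP (t<31-3); WM=31
i=7 t=15 v=6: DROP (t<31-3); WM=31
i=8 t=46 v=4: → [44,54),[40,50); WM=31
i=9 t=46 v=5: → [44,54),[40,50); WM=43; [28,38) fires=1 [32,42) fires=1
i=10 t=22 v=2: DROP (t<43-3); WM=43
i=11 t=24 v=5: DROP (t<43-3); WM=43
i=12 t=50 v=7: → [48,58),[44,54); WM=43
i=13 t=53 v=3: → [52,62),[48,58),[44,54); WM=50; [40,50) fires=2
i=14 t=44 v=4: DROP (t<50-3); WM=50
i=15 t=57 v=5: → [56,66),[52,62),[48,58); WM=54; [44,54) fires=4
i=16 t=31 v=6: DROP (t<54-3); WM=54
i=17 t=56 v=8: → [56,66),[52,62),[48,58); WM=54

9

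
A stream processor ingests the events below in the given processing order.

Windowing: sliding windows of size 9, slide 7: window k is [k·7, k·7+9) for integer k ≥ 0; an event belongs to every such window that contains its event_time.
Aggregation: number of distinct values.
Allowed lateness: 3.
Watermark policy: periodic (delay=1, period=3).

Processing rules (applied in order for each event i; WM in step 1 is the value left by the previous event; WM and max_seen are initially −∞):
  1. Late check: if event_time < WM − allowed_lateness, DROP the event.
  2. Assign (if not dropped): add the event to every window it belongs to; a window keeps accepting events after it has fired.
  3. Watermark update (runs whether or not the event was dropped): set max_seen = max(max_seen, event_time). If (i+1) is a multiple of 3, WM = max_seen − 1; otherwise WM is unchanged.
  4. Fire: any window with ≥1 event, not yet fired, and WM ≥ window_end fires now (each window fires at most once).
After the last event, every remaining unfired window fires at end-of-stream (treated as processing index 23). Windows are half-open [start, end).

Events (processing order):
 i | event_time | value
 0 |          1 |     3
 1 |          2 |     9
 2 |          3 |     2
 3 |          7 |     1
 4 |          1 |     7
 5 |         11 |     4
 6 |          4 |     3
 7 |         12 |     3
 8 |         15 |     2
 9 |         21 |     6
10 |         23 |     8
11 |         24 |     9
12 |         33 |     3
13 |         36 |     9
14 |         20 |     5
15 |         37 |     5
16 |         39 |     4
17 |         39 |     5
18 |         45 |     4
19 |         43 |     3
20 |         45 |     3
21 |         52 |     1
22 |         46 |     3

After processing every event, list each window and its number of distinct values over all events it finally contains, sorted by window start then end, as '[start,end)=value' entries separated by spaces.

[0,9)=5 [7,16)=4 [14,23)=3 [21,30)=3 [28,37)=2 [35,44)=4 [42,51)=2 [49,58)=1

i=0 t=1 v=3: → [0,9); WM=−∞
i=1 t=2 v=9: → [0,9); WM=−∞
i=2 t=3 v=2: → [0,9); WM=2
i=3 t=7 v=1: → [7,16),[0,9); WM=2
i=4 t=1 v=7: → [0,9); WM=2
i=5 t=11 v=4: → [7,16); WM=10; [0,9) fires=5
i=6 t=4 v=3: DROP (t<10-3); WM=10
i=7 t=12 v=3: → [7,16); WM=10
i=8 t=15 v=2: → [14,23),[7,16); WM=14
i=9 t=21 v=6: → [21,30),[14,23); WM=14
i=10 t=23 v=8: → [21,30); WM=14
i=11 t=24 v=9: → [21,30); WM=23; [7,16) fires=4 [14,23) fires=2
i=12 t=33 v=3: → [28,37); WM=23
i=13 t=36 v=9: → [35,44),[28,37); WM=23
i=14 t=20 v=5: → [14,23); WM=35; [21,30) fires=3
i=15 t=37 v=5: → [35,44); WM=35
i=16 t=39 v=4: → [35,44); WM=35
i=17 t=39 v=5: → [35,44); WM=38; [28,37) fires=2
i=18 t=45 v=4: → [42,51); WM=38
i=19 t=43 v=3: → [42,51),[35,44); WM=38
i=20 t=45 v=3: → [42,51); WM=44; [35,44) fires=4
i=21 t=52 v=1: → [49,58); WM=44
i=22 t=46 v=3: → [42,51); WM=44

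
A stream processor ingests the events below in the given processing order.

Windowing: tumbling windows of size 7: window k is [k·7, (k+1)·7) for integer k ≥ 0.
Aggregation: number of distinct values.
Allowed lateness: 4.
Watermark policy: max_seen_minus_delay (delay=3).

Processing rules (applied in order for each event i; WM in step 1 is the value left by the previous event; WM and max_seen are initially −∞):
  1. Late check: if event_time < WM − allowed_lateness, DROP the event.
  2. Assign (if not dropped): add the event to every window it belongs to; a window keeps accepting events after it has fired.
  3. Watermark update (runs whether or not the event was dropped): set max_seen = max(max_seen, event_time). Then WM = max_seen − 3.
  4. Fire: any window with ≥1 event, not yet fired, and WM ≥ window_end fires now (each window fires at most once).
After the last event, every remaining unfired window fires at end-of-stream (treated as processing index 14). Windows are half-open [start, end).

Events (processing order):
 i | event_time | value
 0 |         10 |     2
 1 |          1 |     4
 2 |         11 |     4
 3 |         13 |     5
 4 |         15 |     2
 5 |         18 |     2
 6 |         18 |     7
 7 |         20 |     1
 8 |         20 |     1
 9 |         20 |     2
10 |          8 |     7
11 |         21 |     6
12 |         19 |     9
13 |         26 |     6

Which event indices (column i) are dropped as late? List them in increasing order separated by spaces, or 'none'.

1 10

i=0 t=10 v=2: → [7,14); WM=7
i=1 t=1 v=4: DROP (t<7-4); WM=7
i=2 t=11 v=4: → [7,14); WM=8
i=3 t=13 v=5: → [7,14); WM=10
i=4 t=15 v=2: → [14,21); WM=12
i=5 t=18 v=2: → [14,21); WM=15; [7,14) fires=3
i=6 t=18 v=7: → [14,21); WM=15
i=7 t=20 v=1: → [14,21); WM=17
i=8 t=20 v=1: → [14,21); WM=17
i=9 t=20 v=2: → [14,21); WM=17
i=10 t=8 v=7: DROP (t<17-4); WM=17
i=11 t=21 v=6: → [21,28); WM=18
i=12 t=19 v=9: → [14,21); WM=18
i=13 t=26 v=6: → [21,28); WM=23; [14,21) fires=4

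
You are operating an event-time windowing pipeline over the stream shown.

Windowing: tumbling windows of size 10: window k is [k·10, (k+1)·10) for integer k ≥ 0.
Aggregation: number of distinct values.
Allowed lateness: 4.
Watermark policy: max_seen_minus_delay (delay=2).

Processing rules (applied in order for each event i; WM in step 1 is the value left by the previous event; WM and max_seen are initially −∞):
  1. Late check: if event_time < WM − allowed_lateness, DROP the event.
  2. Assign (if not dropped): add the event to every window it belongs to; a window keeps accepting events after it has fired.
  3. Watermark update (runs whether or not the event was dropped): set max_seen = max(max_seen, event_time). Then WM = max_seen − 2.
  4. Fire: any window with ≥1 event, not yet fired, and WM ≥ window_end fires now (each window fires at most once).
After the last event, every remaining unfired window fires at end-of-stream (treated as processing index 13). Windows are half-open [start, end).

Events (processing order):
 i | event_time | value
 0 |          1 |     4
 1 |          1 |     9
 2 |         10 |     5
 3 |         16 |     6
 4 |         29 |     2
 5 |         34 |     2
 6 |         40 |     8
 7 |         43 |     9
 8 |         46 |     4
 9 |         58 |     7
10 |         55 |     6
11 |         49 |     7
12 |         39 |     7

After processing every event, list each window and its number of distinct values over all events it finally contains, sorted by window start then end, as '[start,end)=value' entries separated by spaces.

i=0 t=1 v=4: → [0,10); WM=-1
i=1 t=1 v=9: → [0,10); WM=-1
i=2 t=10 v=5: → [10,20); WM=8
i=3 t=16 v=6: → [10,20); WM=14; [0,10) fires=2
i=4 t=29 v=2: → [20,30); WM=27; [10,20) fires=2
i=5 t=34 v=2: → [30,40); WM=32; [20,30) fires=1
i=6 t=40 v=8: → [40,50); WM=38
i=7 t=43 v=9: → [40,50); WM=41; [30,40) fires=1
i=8 t=46 v=4: → [40,50); WM=44
i=9 t=58 v=7: → [50,60); WM=56; [40,50) fires=3
i=10 t=55 v=6: → [50,60); WM=56
i=11 t=49 v=7: DROP (t<56-4); WM=56
i=12 t=39 v=7: DROP (t<56-4); WM=56

[0,10)=2 [10,20)=2 [20,30)=1 [30,40)=1 [40,50)=3 [50,60)=2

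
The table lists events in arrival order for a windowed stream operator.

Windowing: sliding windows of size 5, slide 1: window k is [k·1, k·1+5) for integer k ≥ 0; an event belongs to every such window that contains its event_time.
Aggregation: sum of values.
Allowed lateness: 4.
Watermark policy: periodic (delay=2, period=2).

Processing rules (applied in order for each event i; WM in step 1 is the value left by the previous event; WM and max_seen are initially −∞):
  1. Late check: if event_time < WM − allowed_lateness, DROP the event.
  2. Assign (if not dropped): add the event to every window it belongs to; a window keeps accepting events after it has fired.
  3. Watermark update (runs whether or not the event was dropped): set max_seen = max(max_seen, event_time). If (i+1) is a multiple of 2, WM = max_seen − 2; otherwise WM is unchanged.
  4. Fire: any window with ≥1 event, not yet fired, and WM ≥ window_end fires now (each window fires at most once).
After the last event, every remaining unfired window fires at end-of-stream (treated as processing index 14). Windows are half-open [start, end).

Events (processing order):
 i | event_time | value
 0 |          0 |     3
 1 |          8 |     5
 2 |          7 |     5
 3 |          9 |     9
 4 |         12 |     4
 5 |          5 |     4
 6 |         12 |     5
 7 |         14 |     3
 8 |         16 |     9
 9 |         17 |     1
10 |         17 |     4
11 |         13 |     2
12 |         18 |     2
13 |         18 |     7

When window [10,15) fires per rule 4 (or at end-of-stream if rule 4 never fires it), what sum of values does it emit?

i=0 t=0 v=3: → [0,5); WM=−∞
i=1 t=8 v=5: → [8,13),[7,12),[6,11),[5,10),[4,9); WM=6; [0,5) fires=3
i=2 t=7 v=5: → [7,12),[6,11),[5,10),[4,9),[3,8); WM=6
i=3 t=9 v=9: → [9,14),[8,13),[7,12),[6,11),[5,10); WM=7
i=4 t=12 v=4: → [12,17),[11,16),[10,15),[9,14),[8,13); WM=7
i=5 t=5 v=4: → [5,10),[4,9),[3,8),[2,7),[1,6); WM=10; [1,6) fires=4 [2,7) fires=4 [3,8) fires=9 [4,9) fires=14 [5,10) fires=23
i=6 t=12 v=5: → [12,17),[11,16),[10,15),[9,14),[8,13); WM=10
i=7 t=14 v=3: → [14,19),[13,18),[12,17),[11,16),[10,15); WM=12; [6,11) fires=19 [7,12) fires=19
i=8 t=16 v=9: → [16,21),[15,20),[14,19),[13,18),[12,17); WM=12
i=9 t=17 v=1: → [17,22),[16,21),[15,20),[14,19),[13,18); WM=15; [8,13) fires=23 [9,14) fires=18 [10,15) fires=12
i=10 t=17 v=4: → [17,22),[16,21),[15,20),[14,19),[13,18); WM=15
i=11 t=13 v=2: → [13,18),[12,17),[11,16),[10,15),[9,14); WM=15
i=12 t=18 v=2: → [18,23),[17,22),[16,21),[15,20),[14,19); WM=15
i=13 t=18 v=7: → [18,23),[17,22),[16,21),[15,20),[14,19); WM=16; [11,16) fires=14

12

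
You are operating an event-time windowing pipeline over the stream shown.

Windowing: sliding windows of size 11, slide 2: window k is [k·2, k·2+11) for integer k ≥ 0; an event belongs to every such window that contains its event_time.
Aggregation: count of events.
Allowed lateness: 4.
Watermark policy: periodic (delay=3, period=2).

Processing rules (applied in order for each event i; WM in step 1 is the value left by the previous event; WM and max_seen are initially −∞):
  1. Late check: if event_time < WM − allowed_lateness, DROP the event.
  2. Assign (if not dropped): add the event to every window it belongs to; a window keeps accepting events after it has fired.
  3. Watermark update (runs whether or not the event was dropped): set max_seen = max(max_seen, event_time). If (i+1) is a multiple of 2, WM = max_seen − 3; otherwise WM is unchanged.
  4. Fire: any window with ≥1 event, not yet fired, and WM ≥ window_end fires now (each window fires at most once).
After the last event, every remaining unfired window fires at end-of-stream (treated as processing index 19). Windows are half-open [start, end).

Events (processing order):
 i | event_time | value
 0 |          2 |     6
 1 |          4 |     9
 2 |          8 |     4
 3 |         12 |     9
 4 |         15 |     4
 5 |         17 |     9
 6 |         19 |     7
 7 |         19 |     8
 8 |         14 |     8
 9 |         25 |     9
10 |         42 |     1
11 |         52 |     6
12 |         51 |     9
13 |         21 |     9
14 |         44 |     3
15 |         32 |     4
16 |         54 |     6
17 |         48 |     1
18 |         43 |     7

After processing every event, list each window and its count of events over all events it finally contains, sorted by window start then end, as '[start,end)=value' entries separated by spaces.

i=0 t=2 v=6: → [2,13),[0,11); WM=−∞
i=1 t=4 v=9: → [4,15),[2,13),[0,11); WM=1
i=2 t=8 v=4: → [8,19),[6,17),[4,15),[2,13),[0,11); WM=1
i=3 t=12 v=9: → [12,23),[10,21),[8,19),[6,17),[4,15),[2,13); WM=9
i=4 t=15 v=4: → [14,25),[12,23),[10,21),[8,19),[6,17); WM=9
i=5 t=17 v=9: → [16,27),[14,25),[12,23),[10,21),[8,19); WM=14; [0,11) fires=3 [2,13) fires=4
i=6 t=19 v=7: → [18,29),[16,27),[14,25),[12,23),[10,21); WM=14
i=7 t=19 v=8: → [18,29),[16,27),[14,25),[12,23),[10,21); WM=16; [4,15) fires=3
i=8 t=14 v=8: → [14,25),[12,23),[10,21),[8,19),[6,17),[4,15); WM=16
i=9 t=25 v=9: → [24,35),[22,33),[20,31),[18,29),[16,27); WM=22; [6,17) fires=4 [8,19) fires=5 [10,21) fires=6
i=10 t=42 v=1: → [42,53),[40,51),[38,49),[36,47),[34,45),[32,43); WM=22
i=11 t=52 v=6: → [52,63),[50,61),[48,59),[46,57),[44,55),[42,53); WM=49; [12,23) fires=6 [14,25) fires=5 [16,27) fires=4 [18,29) fires=3 [20,31) fires=1 [22,33) fires=1 [24,35) fires=1 [32,43) fires=1 [34,45) fires=1 [36,47) fires=1 [38,49) fires=1
i=12 t=51 v=9: → [50,61),[48,59),[46,57),[44,55),[42,53); WM=49
i=13 t=21 v=9: DROP (t<49-4); WM=49
i=14 t=44 v=3: DROP (t<49-4); WM=49
i=15 t=32 v=4: DROP (t<49-4); WM=49
i=16 t=54 v=6: → [54,65),[52,63),[50,61),[48,59),[46,57),[44,55); WM=49
i=17 t=48 v=1: → [48,59),[46,57),[44,55),[42,53),[40,51),[38,49); WM=51; [40,51) fires=2
i=18 t=43 v=7: DROP (t<51-4); WM=51

[0,11)=3 [2,13)=4 [4,15)=4 [6,17)=4 [8,19)=5 [10,21)=6 [12,23)=6 [14,25)=5 [16,27)=4 [18,29)=3 [20,31)=1 [22,33)=1 [24,35)=1 [32,43)=1 [34,45)=1 [36,47)=1 [38,49)=2 [40,51)=2 [42,53)=4 [44,55)=4 [46,57)=4 [48,59)=4 [50,61)=3 [52,63)=2 [54,65)=1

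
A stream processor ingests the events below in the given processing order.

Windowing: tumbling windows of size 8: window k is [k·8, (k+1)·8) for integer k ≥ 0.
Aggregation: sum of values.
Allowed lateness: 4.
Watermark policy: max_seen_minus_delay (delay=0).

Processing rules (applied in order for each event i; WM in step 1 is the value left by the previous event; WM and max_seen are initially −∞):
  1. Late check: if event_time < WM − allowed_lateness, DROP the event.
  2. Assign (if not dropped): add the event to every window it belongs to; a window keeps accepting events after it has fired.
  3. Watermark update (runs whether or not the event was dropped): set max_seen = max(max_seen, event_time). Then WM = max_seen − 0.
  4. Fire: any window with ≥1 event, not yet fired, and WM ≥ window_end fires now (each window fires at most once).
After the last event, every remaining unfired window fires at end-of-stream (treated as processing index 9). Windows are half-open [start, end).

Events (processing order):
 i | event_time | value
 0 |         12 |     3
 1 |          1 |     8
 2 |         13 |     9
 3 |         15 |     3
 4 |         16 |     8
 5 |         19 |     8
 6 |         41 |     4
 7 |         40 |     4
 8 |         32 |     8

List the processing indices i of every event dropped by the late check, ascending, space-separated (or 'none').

i=0 t=12 v=3: → [8,16); WM=12
i=1 t=1 v=8: DROP (t<12-4); WM=12
i=2 t=13 v=9: → [8,16); WM=13
i=3 t=15 v=3: → [8,16); WM=15
i=4 t=16 v=8: → [16,24); WM=16; [8,16) fires=15
i=5 t=19 v=8: → [16,24); WM=19
i=6 t=41 v=4: → [40,48); WM=41; [16,24) fires=16
i=7 t=40 v=4: → [40,48); WM=41
i=8 t=32 v=8: DROP (t<41-4); WM=41

1 8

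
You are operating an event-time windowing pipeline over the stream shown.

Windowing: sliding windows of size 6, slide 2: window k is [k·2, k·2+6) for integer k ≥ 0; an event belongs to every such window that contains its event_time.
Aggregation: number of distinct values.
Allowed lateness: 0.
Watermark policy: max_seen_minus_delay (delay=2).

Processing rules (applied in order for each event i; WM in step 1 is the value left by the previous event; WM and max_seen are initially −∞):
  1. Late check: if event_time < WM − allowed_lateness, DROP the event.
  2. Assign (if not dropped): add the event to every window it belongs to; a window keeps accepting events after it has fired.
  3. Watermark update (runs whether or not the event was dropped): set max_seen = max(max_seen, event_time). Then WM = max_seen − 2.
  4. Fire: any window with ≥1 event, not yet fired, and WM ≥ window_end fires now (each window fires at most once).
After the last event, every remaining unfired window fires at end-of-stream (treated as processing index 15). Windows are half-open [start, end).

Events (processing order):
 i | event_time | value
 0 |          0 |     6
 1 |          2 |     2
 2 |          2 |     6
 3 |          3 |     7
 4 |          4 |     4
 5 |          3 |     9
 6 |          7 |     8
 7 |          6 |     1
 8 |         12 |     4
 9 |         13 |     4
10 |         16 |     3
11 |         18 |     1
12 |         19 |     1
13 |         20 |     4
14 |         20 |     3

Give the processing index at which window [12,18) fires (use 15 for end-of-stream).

i=0 t=0 v=6: → [0,6); WM=-2
i=1 t=2 v=2: → [2,8),[0,6); WM=0
i=2 t=2 v=6: → [2,8),[0,6); WM=0
i=3 t=3 v=7: → [2,8),[0,6); WM=1
i=4 t=4 v=4: → [4,10),[2,8),[0,6); WM=2
i=5 t=3 v=9: → [2,8),[0,6); WM=2
i=6 t=7 v=8: → [6,12),[4,10),[2,8); WM=5
i=7 t=6 v=1: → [6,12),[4,10),[2,8); WM=5
i=8 t=12 v=4: → [12,18),[10,16),[8,14); WM=10; [0,6) fires=5 [2,8) fires=7 [4,10) fires=3
i=9 t=13 v=4: → [12,18),[10,16),[8,14); WM=11
i=10 t=16 v=3: → [16,22),[14,20),[12,18); WM=14; [6,12) fires=2 [8,14) fires=1
i=11 t=18 v=1: → [18,24),[16,22),[14,20); WM=16; [10,16) fires=1
i=12 t=19 v=1: → [18,24),[16,22),[14,20); WM=17
i=13 t=20 v=4: → [20,26),[18,24),[16,22); WM=18; [12,18) fires=2
i=14 t=20 v=3: → [20,26),[18,24),[16,22); WM=18

13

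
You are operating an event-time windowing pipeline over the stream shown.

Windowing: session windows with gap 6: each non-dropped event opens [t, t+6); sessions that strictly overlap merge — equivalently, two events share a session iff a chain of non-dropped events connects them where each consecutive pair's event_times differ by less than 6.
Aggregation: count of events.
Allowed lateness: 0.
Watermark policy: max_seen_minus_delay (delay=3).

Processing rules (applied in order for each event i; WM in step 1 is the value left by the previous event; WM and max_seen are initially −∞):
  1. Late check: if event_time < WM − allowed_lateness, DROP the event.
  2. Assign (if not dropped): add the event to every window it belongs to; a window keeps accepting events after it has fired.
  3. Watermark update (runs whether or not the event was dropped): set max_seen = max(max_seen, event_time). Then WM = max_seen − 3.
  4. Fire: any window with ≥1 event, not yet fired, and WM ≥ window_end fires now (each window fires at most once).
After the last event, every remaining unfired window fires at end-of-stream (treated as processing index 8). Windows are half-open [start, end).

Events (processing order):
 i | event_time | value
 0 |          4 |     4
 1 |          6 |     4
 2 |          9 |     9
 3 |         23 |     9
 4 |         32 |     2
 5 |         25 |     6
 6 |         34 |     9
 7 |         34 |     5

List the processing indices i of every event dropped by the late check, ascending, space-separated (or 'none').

i=0 t=4 v=4: → [4,10); WM=1
i=1 t=6 v=4: → [4,12); WM=3
i=2 t=9 v=9: → [4,15); WM=6
i=3 t=23 v=9: → [23,29); WM=20
i=4 t=32 v=2: → [32,38); WM=29
i=5 t=25 v=6: DROP (t<29-0); WM=29
i=6 t=34 v=9: → [32,40); WM=31
i=7 t=34 v=5: → [32,40); WM=31

5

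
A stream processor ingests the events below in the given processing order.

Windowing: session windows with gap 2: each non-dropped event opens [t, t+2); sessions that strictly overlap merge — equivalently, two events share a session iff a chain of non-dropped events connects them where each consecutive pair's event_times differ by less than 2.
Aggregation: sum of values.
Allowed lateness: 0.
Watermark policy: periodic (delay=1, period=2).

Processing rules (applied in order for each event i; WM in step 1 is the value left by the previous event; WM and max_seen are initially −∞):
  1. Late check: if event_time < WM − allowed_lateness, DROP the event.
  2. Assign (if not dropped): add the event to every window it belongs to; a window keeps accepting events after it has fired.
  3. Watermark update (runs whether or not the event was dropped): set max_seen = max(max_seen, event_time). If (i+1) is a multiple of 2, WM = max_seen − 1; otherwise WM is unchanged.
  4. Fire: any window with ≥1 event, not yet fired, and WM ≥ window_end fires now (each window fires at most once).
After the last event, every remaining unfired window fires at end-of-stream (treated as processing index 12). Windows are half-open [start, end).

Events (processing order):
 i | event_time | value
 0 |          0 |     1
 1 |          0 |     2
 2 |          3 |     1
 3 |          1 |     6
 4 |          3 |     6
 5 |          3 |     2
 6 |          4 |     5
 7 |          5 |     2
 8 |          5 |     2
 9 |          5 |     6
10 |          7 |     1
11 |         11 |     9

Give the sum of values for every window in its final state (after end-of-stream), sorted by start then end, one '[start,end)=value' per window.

[0,3)=9 [3,7)=24 [7,9)=1 [11,13)=9

i=0 t=0 v=1: → [0,2); WM=−∞
i=1 t=0 v=2: → [0,2); WM=-1
i=2 t=3 v=1: → [3,5); WM=-1
i=3 t=1 v=6: → [0,3); WM=2
i=4 t=3 v=6: → [3,5); WM=2
i=5 t=3 v=2: → [3,5); WM=2
i=6 t=4 v=5: → [3,6); WM=2
i=7 t=5 v=2: → [3,7); WM=4
i=8 t=5 v=2: → [3,7); WM=4
i=9 t=5 v=6: → [3,7); WM=4
i=10 t=7 v=1: → [7,9); WM=4
i=11 t=11 v=9: → [11,13); WM=10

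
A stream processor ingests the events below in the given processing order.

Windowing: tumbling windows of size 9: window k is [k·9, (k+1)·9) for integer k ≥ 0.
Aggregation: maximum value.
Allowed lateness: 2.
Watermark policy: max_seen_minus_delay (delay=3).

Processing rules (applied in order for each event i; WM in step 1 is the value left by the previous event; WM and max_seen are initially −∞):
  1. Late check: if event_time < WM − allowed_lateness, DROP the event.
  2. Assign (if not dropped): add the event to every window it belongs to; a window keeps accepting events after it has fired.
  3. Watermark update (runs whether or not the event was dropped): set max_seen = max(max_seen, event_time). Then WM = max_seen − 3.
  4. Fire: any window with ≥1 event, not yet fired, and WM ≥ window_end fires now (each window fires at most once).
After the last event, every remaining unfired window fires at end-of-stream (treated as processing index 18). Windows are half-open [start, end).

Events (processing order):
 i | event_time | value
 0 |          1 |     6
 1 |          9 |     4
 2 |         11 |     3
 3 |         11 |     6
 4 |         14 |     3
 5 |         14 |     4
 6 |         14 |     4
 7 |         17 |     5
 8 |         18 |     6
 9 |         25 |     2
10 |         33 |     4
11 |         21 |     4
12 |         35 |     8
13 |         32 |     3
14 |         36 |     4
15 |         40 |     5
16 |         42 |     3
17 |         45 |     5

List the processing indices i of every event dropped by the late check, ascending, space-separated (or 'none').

11

i=0 t=1 v=6: → [0,9); WM=-2
i=1 t=9 v=4: → [9,18); WM=6
i=2 t=11 v=3: → [9,18); WM=8
i=3 t=11 v=6: → [9,18); WM=8
i=4 t=14 v=3: → [9,18); WM=11; [0,9) fires=6
i=5 t=14 v=4: → [9,18); WM=11
i=6 t=14 v=4: → [9,18); WM=11
i=7 t=17 v=5: → [9,18); WM=14
i=8 t=18 v=6: → [18,27); WM=15
i=9 t=25 v=2: → [18,27); WM=22; [9,18) fires=6
i=10 t=33 v=4: → [27,36); WM=30; [18,27) fires=6
i=11 t=21 v=4: DROP (t<30-2); WM=30
i=12 t=35 v=8: → [27,36); WM=32
i=13 t=32 v=3: → [27,36); WM=32
i=14 t=36 v=4: → [36,45); WM=33
i=15 t=40 v=5: → [36,45); WM=37; [27,36) fires=8
i=16 t=42 v=3: → [36,45); WM=39
i=17 t=45 v=5: → [45,54); WM=42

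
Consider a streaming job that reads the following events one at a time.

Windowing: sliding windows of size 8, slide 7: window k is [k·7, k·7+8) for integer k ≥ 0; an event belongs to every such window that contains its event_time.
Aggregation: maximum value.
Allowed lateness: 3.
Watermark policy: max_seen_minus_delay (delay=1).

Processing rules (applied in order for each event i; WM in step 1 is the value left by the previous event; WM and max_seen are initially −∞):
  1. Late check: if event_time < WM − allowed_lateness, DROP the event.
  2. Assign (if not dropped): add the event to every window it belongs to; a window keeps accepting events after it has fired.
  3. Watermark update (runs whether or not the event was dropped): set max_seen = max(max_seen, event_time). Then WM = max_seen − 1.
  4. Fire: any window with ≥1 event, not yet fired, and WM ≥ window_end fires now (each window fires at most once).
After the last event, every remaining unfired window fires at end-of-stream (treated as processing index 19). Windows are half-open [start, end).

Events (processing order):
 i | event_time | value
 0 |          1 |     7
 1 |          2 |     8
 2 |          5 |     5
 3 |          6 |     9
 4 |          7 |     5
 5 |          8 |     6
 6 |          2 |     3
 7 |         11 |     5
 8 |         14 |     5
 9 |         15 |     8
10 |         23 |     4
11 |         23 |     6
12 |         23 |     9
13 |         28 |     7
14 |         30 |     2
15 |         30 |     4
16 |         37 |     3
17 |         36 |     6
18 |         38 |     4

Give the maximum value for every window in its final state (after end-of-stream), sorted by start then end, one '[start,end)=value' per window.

[0,8)=9 [7,15)=6 [14,22)=8 [21,29)=9 [28,36)=7 [35,43)=6

i=0 t=1 v=7: → [0,8); WM=0
i=1 t=2 v=8: → [0,8); WM=1
i=2 t=5 v=5: → [0,8); WM=4
i=3 t=6 v=9: → [0,8); WM=5
i=4 t=7 v=5: → [7,15),[0,8); WM=6
i=5 t=8 v=6: → [7,15); WM=7
i=6 t=2 v=3: DROP (t<7-3); WM=7
i=7 t=11 v=5: → [7,15); WM=10; [0,8) fires=9
i=8 t=14 v=5: → [14,22),[7,15); WM=13
i=9 t=15 v=8: → [14,22); WM=14
i=10 t=23 v=4: → [21,29); WM=22; [7,15) fires=6 [14,22) fires=8
i=11 t=23 v=6: → [21,29); WM=22
i=12 t=23 v=9: → [21,29); WM=22
i=13 t=28 v=7: → [28,36),[21,29); WM=27
i=14 t=30 v=2: → [28,36); WM=29; [21,29) fires=9
i=15 t=30 v=4: → [28,36); WM=29
i=16 t=37 v=3: → [35,43); WM=36; [28,36) fires=7
i=17 t=36 v=6: → [35,43); WM=36
i=18 t=38 v=4: → [35,43); WM=37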